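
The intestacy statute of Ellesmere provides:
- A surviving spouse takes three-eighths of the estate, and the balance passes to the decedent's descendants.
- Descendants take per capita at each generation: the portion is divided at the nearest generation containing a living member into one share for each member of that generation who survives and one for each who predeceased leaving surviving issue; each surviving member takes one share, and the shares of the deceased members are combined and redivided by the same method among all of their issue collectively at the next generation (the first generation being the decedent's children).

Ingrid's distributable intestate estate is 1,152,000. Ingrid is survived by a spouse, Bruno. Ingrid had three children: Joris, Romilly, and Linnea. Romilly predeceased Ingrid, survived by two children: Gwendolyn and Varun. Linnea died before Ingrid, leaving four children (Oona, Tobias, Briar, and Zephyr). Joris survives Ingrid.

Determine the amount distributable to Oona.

Bruno takes three-eighths of 1,152,000 = 432,000. The remaining 720,000 passes to the descendants.
The descendants' portion (720,000) is divided at the children's generation into 3 shares of 240,000. Joris takes 240,000. The 2 shares of the deceased (Romilly and Linnea) are combined into a pool of 480,000.
That pool (480,000) is divided at the grandchildren's generation equally among Gwendolyn, Varun, Oona, Tobias, Briar, and Zephyr: 80,000 each.

Oona receives 80,000.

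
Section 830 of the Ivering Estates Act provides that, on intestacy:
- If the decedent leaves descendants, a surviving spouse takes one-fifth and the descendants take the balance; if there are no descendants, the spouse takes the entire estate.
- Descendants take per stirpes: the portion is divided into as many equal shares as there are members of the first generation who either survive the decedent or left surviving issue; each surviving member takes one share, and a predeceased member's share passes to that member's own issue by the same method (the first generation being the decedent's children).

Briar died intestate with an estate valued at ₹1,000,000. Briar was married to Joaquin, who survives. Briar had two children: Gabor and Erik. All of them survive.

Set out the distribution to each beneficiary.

Joaquin takes one-fifth of ₹1,000,000 = ₹200,000. The remaining ₹800,000 passes to the descendants.
The descendants' portion (₹800,000) is divided into 2 shares of ₹400,000: Gabor and Erik each take ₹400,000.

Joaquin: ₹200,000; Gabor: ₹400,000; Erik: ₹400,000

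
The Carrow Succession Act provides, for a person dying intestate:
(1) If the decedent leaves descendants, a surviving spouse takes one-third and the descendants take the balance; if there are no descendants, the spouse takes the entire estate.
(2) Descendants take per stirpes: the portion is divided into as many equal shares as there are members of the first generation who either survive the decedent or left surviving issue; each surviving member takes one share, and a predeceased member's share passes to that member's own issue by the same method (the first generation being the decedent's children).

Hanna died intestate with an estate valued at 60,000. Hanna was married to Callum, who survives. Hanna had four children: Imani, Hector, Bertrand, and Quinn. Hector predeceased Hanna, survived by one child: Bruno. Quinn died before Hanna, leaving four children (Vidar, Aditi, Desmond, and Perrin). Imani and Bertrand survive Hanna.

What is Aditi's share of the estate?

Aditi receives 2,500.

Callum takes one-third of 60,000 = 20,000. The remaining 40,000 passes to the descendants.
The descendants' portion (40,000) is divided into 4 shares of 10,000: Imani and Bertrand each take 10,000; Hector's 10,000 share passes to Hector's issue; Quinn's 10,000 share passes to Quinn's issue.
Hector's share (10,000) passes entirely to Bruno.
Quinn's share (10,000) is divided into 4 shares of 2,500: Vidar, Aditi, Desmond, and Perrin each take 2,500.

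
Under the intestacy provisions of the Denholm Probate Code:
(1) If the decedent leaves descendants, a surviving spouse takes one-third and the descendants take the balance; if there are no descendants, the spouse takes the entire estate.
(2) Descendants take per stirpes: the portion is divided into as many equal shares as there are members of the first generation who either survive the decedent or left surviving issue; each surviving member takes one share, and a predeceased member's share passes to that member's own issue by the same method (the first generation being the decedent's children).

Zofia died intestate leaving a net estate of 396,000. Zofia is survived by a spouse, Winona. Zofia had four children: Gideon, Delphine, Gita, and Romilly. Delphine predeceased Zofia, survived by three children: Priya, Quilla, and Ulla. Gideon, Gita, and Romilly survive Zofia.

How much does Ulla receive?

Winona takes one-third of 396,000 = 132,000. The remaining 264,000 passes to the descendants.
The descendants' portion (264,000) is divided into 4 shares of 66,000: Gideon, Gita, and Romilly each take 66,000; Delphine's 66,000 share passes to Delphine's issue.
Delphine's share (66,000) is divided into 3 shares of 22,000: Priya, Quilla, and Ulla each take 22,000.

Ulla receives 22,000.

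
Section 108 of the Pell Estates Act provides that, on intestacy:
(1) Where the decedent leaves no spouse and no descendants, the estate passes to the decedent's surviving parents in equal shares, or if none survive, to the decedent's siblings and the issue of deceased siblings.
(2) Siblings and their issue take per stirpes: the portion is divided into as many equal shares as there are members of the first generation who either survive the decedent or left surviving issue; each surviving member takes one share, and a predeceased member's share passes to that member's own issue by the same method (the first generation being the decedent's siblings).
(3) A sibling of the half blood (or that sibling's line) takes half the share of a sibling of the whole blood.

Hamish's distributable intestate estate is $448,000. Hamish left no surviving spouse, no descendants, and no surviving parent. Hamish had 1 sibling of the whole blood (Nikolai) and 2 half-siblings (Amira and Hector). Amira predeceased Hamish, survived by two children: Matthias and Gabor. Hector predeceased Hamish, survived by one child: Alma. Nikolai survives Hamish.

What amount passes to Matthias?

The entire $448,000 passes to the siblings and their issue.
Counting each half-blood sibling's line as half a unit, there are 2 units in $448,000, so one unit is $224,000. Whole-blood lines (Nikolai) take $224,000 each; half-blood lines (Amira and Hector) take $112,000 each.
Amira's share ($112,000) is divided into 2 shares of $56,000: Matthias and Gabor each take $56,000.
Hector's share ($112,000) passes entirely to Alma.

Matthias receives $56,000.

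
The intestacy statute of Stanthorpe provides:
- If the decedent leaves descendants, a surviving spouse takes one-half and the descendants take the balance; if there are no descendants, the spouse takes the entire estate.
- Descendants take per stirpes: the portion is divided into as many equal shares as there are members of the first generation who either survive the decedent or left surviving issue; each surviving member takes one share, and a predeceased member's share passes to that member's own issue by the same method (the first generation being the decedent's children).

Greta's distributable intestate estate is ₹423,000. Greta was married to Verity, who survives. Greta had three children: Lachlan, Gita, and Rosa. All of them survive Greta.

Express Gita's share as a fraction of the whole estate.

Verity takes one-half of ₹423,000 = ₹211,500. The remaining ₹211,500 passes to the descendants.
The descendants' portion (₹211,500) is divided into 3 shares of ₹70,500: Lachlan, Gita, and Rosa each take ₹70,500.

Gita receives 1/6 of the estate.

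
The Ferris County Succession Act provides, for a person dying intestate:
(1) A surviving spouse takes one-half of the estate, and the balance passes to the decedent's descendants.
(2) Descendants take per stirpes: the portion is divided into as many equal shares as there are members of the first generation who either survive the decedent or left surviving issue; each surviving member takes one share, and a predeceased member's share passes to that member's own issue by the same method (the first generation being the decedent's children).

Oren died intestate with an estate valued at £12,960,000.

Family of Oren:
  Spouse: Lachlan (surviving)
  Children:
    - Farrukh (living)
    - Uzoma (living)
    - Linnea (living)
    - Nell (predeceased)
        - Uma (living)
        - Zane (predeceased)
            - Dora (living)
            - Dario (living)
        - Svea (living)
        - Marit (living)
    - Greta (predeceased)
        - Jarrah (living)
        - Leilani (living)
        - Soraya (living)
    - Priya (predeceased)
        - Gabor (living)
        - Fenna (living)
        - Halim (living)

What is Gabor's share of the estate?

Gabor receives £360,000.

Lachlan takes one-half of £12,960,000 = £6,480,000. The remaining £6,480,000 passes to the descendants.
The descendants' portion (£6,480,000) is divided into 6 shares of £1,080,000: Farrukh, Uzoma, and Linnea each take £1,080,000; Nell's £1,080,000 share passes to Nell's issue; Greta's £1,080,000 share passes to Greta's issue; Priya's £1,080,000 share passes to Priya's issue.
Nell's share (£1,080,000) is divided into 4 shares of £270,000: Uma, Svea, and Marit each take £270,000; Zane's £270,000 share passes to Zane's issue.
Zane's share (£270,000) is divided into 2 shares of £135,000: Dora and Dario each take £135,000.
Greta's share (£1,080,000) is divided into 3 shares of £360,000: Jarrah, Leilani, and Soraya each take £360,000.
Priya's share (£1,080,000) is divided into 3 shares of £360,000: Gabor, Fenna, and Halim each take £360,000.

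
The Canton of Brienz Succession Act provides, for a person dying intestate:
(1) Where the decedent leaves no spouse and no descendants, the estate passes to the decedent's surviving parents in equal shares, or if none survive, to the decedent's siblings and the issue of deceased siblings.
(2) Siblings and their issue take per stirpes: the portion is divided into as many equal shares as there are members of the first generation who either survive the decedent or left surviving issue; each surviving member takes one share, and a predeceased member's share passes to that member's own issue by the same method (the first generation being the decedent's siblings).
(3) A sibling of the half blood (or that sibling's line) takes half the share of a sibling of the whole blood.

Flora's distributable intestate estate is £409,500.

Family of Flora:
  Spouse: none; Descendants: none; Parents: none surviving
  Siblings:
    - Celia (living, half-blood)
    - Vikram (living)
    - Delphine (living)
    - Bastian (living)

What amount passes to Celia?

Celia receives £58,500.

The entire £409,500 passes to the siblings and their issue.
Counting each half-blood sibling's line as half a unit, there are 7/2 units in £409,500, so one unit is £117,000. Whole-blood lines (Vikram, Delphine, and Bastian) take £117,000 each; half-blood lines (Celia) take £58,500 each.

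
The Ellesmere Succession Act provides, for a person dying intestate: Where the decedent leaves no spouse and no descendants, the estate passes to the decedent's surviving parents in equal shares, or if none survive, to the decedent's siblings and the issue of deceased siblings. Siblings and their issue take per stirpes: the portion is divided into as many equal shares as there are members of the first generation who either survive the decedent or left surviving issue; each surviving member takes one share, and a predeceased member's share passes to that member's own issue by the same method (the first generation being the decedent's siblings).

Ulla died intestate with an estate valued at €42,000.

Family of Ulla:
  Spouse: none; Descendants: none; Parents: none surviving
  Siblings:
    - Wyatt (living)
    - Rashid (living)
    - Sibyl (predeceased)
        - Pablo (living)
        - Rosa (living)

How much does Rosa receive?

The entire €42,000 passes to the siblings and their issue.
That amount (€42,000) is divided into 3 shares of €14,000: Wyatt and Rashid each take €14,000; Sibyl's €14,000 share passes to Sibyl's issue.
Sibyl's share (€14,000) is divided into 2 shares of €7,000: Pablo and Rosa each take €7,000.

Rosa receives €7,000.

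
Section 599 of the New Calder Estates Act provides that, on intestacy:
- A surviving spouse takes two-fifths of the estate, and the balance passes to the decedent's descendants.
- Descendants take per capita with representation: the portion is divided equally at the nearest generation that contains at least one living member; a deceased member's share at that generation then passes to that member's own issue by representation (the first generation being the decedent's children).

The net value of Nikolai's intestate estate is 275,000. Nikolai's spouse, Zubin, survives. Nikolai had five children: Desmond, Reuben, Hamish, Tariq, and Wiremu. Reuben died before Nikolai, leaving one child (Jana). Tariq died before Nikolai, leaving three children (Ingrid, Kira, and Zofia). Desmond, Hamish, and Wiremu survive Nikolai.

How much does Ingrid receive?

Zubin takes two-fifths of 275,000 = 110,000. The remaining 165,000 passes to the descendants.
The descendants' portion (165,000) is divided into 5 shares of 33,000: Desmond, Hamish, and Wiremu each take 33,000; Reuben's 33,000 share passes to Reuben's issue; Tariq's 33,000 share passes to Tariq's issue.
Reuben's share (33,000) passes entirely to Jana.
Tariq's share (33,000) is divided into 3 shares of 11,000: Ingrid, Kira, and Zofia each take 11,000.

Ingrid receives 11,000.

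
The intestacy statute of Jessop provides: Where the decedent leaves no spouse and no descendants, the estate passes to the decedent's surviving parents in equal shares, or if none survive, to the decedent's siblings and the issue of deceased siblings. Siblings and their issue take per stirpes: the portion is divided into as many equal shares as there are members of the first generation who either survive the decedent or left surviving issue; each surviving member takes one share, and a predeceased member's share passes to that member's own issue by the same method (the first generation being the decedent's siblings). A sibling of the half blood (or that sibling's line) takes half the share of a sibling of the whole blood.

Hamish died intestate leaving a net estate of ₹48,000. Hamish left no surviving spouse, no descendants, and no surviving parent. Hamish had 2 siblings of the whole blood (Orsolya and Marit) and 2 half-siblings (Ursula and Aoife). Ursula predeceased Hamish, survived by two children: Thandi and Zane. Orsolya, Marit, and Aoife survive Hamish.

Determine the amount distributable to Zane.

The entire ₹48,000 passes to the siblings and their issue.
Counting each half-blood sibling's line as half a unit, there are 3 units in ₹48,000, so one unit is ₹16,000. Whole-blood lines (Orsolya and Marit) take ₹16,000 each; half-blood lines (Ursula and Aoife) take ₹8,000 each.
Ursula's share (₹8,000) is divided into 2 shares of ₹4,000: Thandi and Zane each take ₹4,000.

Zane receives ₹4,000.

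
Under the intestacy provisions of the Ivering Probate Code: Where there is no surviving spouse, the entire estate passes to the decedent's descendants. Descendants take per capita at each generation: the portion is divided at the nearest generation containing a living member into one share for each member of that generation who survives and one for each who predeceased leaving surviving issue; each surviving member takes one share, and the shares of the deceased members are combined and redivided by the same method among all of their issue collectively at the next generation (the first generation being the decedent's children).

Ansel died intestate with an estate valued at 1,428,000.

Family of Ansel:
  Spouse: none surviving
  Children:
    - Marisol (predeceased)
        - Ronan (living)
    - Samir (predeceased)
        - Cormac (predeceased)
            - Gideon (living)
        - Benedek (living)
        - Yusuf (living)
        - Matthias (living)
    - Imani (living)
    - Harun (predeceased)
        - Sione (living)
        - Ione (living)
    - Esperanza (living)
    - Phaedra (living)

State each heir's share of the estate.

Ronan: 102,000; Gideon: 102,000; Benedek: 102,000; Yusuf: 102,000; Matthias: 102,000; Imani: 238,000; Sione: 102,000; Ione: 102,000; Esperanza: 238,000; Phaedra: 238,000

The entire 1,428,000 passes to the descendants.
That amount (1,428,000) is divided at the children's generation into 6 shares of 238,000. Imani, Esperanza, and Phaedra each take 238,000. The 3 shares of the deceased (Marisol, Samir, and Harun) are combined into a pool of 714,000.
That pool (714,000) is divided at the grandchildren's generation into 7 shares of 102,000. Ronan, Benedek, Yusuf, Matthias, Sione, and Ione each take 102,000. The remaining share for the deceased Cormac (102,000) is carried to the next generation.
That pool (102,000) passes entirely to Gideon, the sole taker at the great-grandchildren's generation.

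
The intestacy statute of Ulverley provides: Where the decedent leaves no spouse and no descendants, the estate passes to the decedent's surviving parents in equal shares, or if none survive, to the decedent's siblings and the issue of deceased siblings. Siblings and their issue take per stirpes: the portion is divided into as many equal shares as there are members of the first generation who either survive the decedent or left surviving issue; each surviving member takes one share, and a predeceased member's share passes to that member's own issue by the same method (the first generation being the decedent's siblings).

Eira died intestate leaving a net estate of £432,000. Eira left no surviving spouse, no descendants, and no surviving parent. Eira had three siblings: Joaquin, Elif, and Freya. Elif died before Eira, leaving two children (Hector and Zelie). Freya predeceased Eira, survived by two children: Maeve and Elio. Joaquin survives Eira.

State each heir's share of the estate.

The entire £432,000 passes to the siblings and their issue.
That amount (£432,000) is divided into 3 shares of £144,000: Joaquin takes £144,000; Elif's £144,000 share passes to Elif's issue; Freya's £144,000 share passes to Freya's issue.
Elif's share (£144,000) is divided into 2 shares of £72,000: Hector and Zelie each take £72,000.
Freya's share (£144,000) is divided into 2 shares of £72,000: Maeve and Elio each take £72,000.

Joaquin: £144,000; Hector: £72,000; Zelie: £72,000; Maeve: £72,000; Elio: £72,000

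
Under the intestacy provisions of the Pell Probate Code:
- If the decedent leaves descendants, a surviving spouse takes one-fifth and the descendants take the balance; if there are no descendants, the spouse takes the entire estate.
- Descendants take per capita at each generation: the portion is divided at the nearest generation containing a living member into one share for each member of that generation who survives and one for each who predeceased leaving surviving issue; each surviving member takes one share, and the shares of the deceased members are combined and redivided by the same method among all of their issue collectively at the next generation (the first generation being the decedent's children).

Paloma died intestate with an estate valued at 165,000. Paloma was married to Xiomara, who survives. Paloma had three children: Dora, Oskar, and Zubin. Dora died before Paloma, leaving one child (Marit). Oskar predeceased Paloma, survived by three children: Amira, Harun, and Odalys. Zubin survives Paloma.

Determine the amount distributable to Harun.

Xiomara takes one-fifth of 165,000 = 33,000. The remaining 132,000 passes to the descendants.
The descendants' portion (132,000) is divided at the children's generation into 3 shares of 44,000. Zubin takes 44,000. The 2 shares of the deceased (Dora and Oskar) are combined into a pool of 88,000.
That pool (88,000) is divided at the grandchildren's generation equally among Marit, Amira, Harun, and Odalys: 22,000 each.

Harun receives 22,000.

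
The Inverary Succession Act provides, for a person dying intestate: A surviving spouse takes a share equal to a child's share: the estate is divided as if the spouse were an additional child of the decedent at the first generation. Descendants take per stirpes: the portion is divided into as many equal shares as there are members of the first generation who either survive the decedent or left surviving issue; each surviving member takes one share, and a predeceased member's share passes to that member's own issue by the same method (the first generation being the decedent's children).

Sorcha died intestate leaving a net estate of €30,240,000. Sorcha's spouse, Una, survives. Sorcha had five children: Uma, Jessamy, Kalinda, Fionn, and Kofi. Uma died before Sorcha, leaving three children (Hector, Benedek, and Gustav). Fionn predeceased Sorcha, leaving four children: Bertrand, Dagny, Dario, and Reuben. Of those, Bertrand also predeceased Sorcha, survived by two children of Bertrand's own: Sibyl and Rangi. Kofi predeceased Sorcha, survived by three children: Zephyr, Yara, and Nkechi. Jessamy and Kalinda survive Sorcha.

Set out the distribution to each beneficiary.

The spouse counts as an additional share at the children's level, so there are 6 primary shares of €5,040,000. Una takes one such share (€5,040,000).
The children's combined portion (€25,200,000) is divided into 5 shares of €5,040,000: Jessamy and Kalinda each take €5,040,000; Uma's €5,040,000 share passes to Uma's issue; Fionn's €5,040,000 share passes to Fionn's issue; Kofi's €5,040,000 share passes to Kofi's issue.
Uma's share (€5,040,000) is divided into 3 shares of €1,680,000: Hector, Benedek, and Gustav each take €1,680,000.
Fionn's share (€5,040,000) is divided into 4 shares of €1,260,000: Dagny, Dario, and Reuben each take €1,260,000; Bertrand's €1,260,000 share passes to Bertrand's issue.
Bertrand's share (€1,260,000) is divided into 2 shares of €630,000: Sibyl and Rangi each take €630,000.
Kofi's share (€5,040,000) is divided into 3 shares of €1,680,000: Zephyr, Yara, and Nkechi each take €1,680,000.

Una: €5,040,000; Hector: €1,680,000; Benedek: €1,680,000; Gustav: €1,680,000; Jessamy: €5,040,000; Kalinda: €5,040,000; Sibyl: €630,000; Rangi: €630,000; Dagny: €1,260,000; Dario: €1,260,000; Reuben: €1,260,000; Zephyr: €1,680,000; Yara: €1,680,000; Nkechi: €1,680,000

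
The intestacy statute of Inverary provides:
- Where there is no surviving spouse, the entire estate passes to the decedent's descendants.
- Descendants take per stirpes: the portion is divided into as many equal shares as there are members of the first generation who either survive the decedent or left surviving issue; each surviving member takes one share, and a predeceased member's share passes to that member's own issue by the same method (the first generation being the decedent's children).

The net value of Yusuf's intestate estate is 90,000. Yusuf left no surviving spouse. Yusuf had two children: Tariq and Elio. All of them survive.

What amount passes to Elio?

The entire 90,000 passes to the descendants.
That amount (90,000) is divided into 2 shares of 45,000: Tariq and Elio each take 45,000.

Elio receives 45,000.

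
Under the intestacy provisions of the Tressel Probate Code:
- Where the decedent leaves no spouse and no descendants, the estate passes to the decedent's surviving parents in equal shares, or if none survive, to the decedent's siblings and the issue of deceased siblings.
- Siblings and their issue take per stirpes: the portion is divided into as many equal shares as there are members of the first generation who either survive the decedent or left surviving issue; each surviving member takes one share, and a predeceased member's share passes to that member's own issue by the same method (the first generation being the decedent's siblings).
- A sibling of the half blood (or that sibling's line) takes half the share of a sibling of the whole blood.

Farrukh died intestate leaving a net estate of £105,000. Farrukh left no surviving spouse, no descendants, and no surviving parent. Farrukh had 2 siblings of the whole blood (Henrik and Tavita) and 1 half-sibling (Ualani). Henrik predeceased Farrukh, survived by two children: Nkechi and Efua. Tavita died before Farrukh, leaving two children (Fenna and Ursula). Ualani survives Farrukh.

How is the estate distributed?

The entire £105,000 passes to the siblings and their issue.
Counting each half-blood sibling's line as half a unit, there are 5/2 units in £105,000, so one unit is £42,000. Whole-blood lines (Henrik and Tavita) take £42,000 each; half-blood lines (Ualani) take £21,000 each.
Henrik's share (£42,000) is divided into 2 shares of £21,000: Nkechi and Efua each take £21,000.
Tavita's share (£42,000) is divided into 2 shares of £21,000: Fenna and Ursula each take £21,000.

Nkechi: £21,000; Efua: £21,000; Ualani: £21,000; Fenna: £21,000; Ursula: £21,000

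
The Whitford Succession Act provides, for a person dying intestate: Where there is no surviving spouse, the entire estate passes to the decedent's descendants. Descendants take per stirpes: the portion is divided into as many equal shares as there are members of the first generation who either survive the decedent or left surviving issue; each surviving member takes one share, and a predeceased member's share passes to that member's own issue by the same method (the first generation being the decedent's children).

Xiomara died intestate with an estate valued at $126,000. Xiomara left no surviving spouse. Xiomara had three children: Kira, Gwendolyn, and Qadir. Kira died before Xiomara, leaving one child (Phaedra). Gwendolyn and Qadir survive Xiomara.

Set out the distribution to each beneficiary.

Phaedra: $42,000; Gwendolyn: $42,000; Qadir: $42,000

The entire $126,000 passes to the descendants.
That amount ($126,000) is divided into 3 shares of $42,000: Gwendolyn and Qadir each take $42,000; Kira's $42,000 share passes to Kira's issue.
Kira's share ($42,000) passes entirely to Phaedra.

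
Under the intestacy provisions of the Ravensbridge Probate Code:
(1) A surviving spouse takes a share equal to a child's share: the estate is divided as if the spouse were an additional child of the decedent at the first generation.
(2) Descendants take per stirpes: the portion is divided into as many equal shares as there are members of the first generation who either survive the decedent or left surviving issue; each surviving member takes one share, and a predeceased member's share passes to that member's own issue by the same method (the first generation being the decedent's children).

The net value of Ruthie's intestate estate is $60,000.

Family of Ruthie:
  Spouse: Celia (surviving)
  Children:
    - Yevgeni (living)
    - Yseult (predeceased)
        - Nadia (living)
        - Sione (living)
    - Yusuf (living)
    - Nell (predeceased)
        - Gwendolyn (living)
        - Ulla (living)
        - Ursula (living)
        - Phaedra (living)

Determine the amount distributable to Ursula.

The spouse counts as an additional share at the children's level, so there are 5 primary shares of $12,000. Celia takes one such share ($12,000).
The children's combined portion ($48,000) is divided into 4 shares of $12,000: Yevgeni and Yusuf each take $12,000; Yseult's $12,000 share passes to Yseult's issue; Nell's $12,000 share passes to Nell's issue.
Yseult's share ($12,000) is divided into 2 shares of $6,000: Nadia and Sione each take $6,000.
Nell's share ($12,000) is divided into 4 shares of $3,000: Gwendolyn, Ulla, Ursula, and Phaedra each take $3,000.

Ursula receives $3,000.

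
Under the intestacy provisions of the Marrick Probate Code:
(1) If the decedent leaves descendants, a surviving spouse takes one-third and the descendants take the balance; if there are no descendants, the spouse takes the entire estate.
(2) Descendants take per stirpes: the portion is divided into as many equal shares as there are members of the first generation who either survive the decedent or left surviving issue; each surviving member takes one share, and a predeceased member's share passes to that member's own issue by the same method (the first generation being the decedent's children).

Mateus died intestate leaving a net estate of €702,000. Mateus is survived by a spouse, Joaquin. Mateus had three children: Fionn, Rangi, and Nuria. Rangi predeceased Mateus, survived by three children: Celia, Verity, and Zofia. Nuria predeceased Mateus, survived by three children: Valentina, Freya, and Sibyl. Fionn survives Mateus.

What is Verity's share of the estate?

Verity receives €52,000.

Joaquin takes one-third of €702,000 = €234,000. The remaining €468,000 passes to the descendants.
The descendants' portion (€468,000) is divided into 3 shares of €156,000: Fionn takes €156,000; Rangi's €156,000 share passes to Rangi's issue; Nuria's €156,000 share passes to Nuria's issue.
Rangi's share (€156,000) is divided into 3 shares of €52,000: Celia, Verity, and Zofia each take €52,000.
Nuria's share (€156,000) is divided into 3 shares of €52,000: Valentina, Freya, and Sibyl each take €52,000.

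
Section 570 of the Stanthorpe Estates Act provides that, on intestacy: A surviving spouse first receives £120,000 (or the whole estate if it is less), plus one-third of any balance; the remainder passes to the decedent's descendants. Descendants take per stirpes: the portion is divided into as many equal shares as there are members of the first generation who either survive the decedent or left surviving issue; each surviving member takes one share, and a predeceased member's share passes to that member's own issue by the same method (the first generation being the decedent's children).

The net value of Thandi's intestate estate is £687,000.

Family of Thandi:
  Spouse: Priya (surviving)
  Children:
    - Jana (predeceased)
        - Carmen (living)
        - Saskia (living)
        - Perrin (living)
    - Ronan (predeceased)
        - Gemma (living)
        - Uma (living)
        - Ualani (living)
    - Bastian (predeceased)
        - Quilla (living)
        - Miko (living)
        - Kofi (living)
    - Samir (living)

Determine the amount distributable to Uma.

Uma receives £31,500.

Priya first takes £120,000, leaving a balance of £567,000. Priya then takes one-third of the balance (£189,000), for a total of £309,000. The remaining £378,000 passes to the descendants.
The descendants' portion (£378,000) is divided into 4 shares of £94,500: Samir takes £94,500; Jana's £94,500 share passes to Jana's issue; Ronan's £94,500 share passes to Ronan's issue; Bastian's £94,500 share passes to Bastian's issue.
Jana's share (£94,500) is divided into 3 shares of £31,500: Carmen, Saskia, and Perrin each take £31,500.
Ronan's share (£94,500) is divided into 3 shares of £31,500: Gemma, Uma, and Ualani each take £31,500.
Bastian's share (£94,500) is divided into 3 shares of £31,500: Quilla, Miko, and Kofi each take £31,500.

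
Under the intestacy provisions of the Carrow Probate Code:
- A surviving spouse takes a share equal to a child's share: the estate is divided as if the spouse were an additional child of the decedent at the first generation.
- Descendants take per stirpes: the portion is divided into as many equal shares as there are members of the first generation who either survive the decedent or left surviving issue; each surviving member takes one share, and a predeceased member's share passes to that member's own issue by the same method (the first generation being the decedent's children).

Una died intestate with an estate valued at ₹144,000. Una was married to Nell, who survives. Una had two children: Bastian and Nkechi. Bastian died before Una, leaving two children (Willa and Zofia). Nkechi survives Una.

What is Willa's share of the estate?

Willa receives ₹24,000.

The spouse counts as an additional share at the children's level, so there are 3 primary shares of ₹48,000. Nell takes one such share (₹48,000).
The children's combined portion (₹96,000) is divided into 2 shares of ₹48,000: Nkechi takes ₹48,000; Bastian's ₹48,000 share passes to Bastian's issue.
Bastian's share (₹48,000) is divided into 2 shares of ₹24,000: Willa and Zofia each take ₹24,000.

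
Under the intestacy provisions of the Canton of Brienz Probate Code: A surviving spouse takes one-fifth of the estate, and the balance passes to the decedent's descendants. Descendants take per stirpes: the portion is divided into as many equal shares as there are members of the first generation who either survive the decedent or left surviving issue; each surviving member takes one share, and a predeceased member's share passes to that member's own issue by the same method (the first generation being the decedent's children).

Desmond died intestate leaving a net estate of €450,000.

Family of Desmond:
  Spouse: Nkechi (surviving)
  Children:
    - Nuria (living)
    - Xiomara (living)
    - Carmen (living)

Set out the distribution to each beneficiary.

Nkechi: €90,000; Nuria: €120,000; Xiomara: €120,000; Carmen: €120,000

Nkechi takes one-fifth of €450,000 = €90,000. The remaining €360,000 passes to the descendants.
The descendants' portion (€360,000) is divided into 3 shares of €120,000: Nuria, Xiomara, and Carmen each take €120,000.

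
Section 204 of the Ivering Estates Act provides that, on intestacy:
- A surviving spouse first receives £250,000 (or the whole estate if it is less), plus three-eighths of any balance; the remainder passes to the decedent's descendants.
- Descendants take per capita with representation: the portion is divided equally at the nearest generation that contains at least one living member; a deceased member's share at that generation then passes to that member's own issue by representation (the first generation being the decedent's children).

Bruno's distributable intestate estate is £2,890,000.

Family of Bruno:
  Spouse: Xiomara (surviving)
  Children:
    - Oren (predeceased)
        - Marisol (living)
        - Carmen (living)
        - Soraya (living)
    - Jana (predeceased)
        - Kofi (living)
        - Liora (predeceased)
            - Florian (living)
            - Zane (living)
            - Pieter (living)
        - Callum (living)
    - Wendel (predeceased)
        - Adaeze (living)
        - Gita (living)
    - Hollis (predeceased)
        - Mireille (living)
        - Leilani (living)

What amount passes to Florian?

Xiomara first takes £250,000, leaving a balance of £2,640,000. Xiomara then takes three-eighths of the balance (£990,000), for a total of £1,240,000. The remaining £1,650,000 passes to the descendants.
No child survives, so the initial division is made at the grandchildren's generation.
The descendants' portion (£1,650,000) is divided into 10 shares of £165,000: Marisol, Carmen, Soraya, Kofi, Callum, Adaeze, Gita, Mireille, and Leilani each take £165,000; Liora's £165,000 share passes to Liora's issue.
Liora's share (£165,000) is divided into 3 shares of £55,000: Florian, Zane, and Pieter each take £55,000.

Florian receives £55,000.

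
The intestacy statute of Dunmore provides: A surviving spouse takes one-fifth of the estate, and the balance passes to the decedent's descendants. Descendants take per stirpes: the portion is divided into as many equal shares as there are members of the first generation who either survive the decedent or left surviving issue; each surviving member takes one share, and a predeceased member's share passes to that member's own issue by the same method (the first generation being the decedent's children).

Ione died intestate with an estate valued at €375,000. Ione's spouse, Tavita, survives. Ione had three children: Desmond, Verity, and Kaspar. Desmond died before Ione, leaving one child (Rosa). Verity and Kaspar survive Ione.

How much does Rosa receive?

Rosa receives €100,000.

Tavita takes one-fifth of €375,000 = €75,000. The remaining €300,000 passes to the descendants.
The descendants' portion (€300,000) is divided into 3 shares of €100,000: Verity and Kaspar each take €100,000; Desmond's €100,000 share passes to Desmond's issue.
Desmond's share (€100,000) passes entirely to Rosa.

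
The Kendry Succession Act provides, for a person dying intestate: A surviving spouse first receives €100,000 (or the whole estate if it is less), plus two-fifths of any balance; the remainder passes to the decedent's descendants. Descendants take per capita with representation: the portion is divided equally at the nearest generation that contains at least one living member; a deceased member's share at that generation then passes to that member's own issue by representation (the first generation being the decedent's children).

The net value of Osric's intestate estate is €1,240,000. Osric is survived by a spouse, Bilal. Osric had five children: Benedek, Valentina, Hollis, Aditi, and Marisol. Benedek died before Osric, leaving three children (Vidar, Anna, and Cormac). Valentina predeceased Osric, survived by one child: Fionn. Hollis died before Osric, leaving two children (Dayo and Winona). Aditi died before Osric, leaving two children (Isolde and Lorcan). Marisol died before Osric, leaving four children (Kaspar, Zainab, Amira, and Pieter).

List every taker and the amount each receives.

Bilal: €556,000; Vidar: €57,000; Anna: €57,000; Cormac: €57,000; Fionn: €57,000; Dayo: €57,000; Winona: €57,000; Isolde: €57,000; Lorcan: €57,000; Kaspar: €57,000; Zainab: €57,000; Amira: €57,000; Pieter: €57,000

Bilal first takes €100,000, leaving a balance of €1,140,000. Bilal then takes two-fifths of the balance (€456,000), for a total of €556,000. The remaining €684,000 passes to the descendants.
No child survives, so the initial division is made at the grandchildren's generation.
The descendants' portion (€684,000) is divided into 12 shares of €57,000: Vidar, Anna, Cormac, Fionn, Dayo, Winona, Isolde, Lorcan, Kaspar, Zainab, Amira, and Pieter each take €57,000.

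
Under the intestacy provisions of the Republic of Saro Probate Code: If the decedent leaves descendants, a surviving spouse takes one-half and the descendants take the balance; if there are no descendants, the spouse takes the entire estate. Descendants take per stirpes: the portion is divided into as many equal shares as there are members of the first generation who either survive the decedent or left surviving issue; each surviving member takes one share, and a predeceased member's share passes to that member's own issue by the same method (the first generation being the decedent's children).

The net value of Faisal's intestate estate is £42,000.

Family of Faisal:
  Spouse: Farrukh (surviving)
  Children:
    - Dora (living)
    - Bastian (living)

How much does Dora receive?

Dora receives £10,500.

Farrukh takes one-half of £42,000 = £21,000. The remaining £21,000 passes to the descendants.
The descendants' portion (£21,000) is divided into 2 shares of £10,500: Dora and Bastian each take £10,500.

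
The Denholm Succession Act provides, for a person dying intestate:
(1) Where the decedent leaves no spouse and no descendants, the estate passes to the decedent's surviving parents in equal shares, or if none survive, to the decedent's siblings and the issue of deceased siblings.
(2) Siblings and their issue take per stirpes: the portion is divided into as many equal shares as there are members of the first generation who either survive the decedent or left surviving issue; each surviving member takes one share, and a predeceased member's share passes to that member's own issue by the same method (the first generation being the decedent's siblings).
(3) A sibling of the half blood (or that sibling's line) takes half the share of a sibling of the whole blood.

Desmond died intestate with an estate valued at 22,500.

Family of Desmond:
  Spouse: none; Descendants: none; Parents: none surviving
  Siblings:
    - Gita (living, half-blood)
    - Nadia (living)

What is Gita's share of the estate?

The entire 22,500 passes to the siblings and their issue.
Counting each half-blood sibling's line as half a unit, there are 3/2 units in 22,500, so one unit is 15,000. Whole-blood lines (Nadia) take 15,000 each; half-blood lines (Gita) take 7,500 each.

Gita receives 7,500.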